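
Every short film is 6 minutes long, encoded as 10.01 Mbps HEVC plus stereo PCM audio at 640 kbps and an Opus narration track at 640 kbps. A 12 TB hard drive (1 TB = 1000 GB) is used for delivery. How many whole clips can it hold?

23619

6 min = 360 s
Audio total: 640 + 640 = 1280 kbps = 1.280 Mbps.
Total bitrate: 11.290 Mbps.
Per item: 11.290 Mbps × 360 s = 4,064 Mb = 508.1 MB.
Capacity: 12 TB = 96,000,000 Mb; 23619.72 items → 23619 complete.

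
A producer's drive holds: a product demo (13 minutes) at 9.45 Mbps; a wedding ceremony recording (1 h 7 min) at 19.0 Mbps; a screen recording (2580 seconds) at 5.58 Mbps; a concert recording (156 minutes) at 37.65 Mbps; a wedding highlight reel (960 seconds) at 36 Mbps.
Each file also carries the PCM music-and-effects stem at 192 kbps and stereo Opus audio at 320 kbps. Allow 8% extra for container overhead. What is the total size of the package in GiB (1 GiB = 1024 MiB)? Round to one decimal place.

Audio total: 192 + 320 = 512 kbps = 0.512 Mbps.
product demo: 9.962 Mbps × 780 s × 1.08 = 8392.0 Mb
wedding ceremony recording: 19.512 Mbps × 4020 s × 1.08 = 84713.3 Mb
screen recording: 6.092 Mbps × 2580 s × 1.08 = 16974.7 Mb
concert recording: 38.162 Mbps × 9360 s × 1.08 = 385772.0 Mb
wedding highlight reel: 36.512 Mbps × 960 s × 1.08 = 37855.6 Mb
Total: 533707.7 Mb = 66713.5 MB.
= 62.13 GiB.

62.1 GiB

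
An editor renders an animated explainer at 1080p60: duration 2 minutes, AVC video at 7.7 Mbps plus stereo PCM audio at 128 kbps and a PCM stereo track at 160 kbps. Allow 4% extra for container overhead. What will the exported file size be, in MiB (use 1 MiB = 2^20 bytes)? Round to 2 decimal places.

118.84 MiB

2 min = 120 s
Audio total: 128 + 160 = 288 kbps = 0.288 Mbps.
Total bitrate: 7.7 + 0.288 = 7.988 Mbps.
Stream data: 7.988 Mbps × 120 s = 958.6 Mb.
With 4% container overhead: ×1.04.
996.9 Mb = 124,612,800 bytes ÷ 1,048,576 = 118.8 MiB.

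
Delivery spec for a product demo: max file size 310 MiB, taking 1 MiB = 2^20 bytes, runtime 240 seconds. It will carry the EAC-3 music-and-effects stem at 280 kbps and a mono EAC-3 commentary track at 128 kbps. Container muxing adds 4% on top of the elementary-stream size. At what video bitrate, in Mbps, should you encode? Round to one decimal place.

Budget: 310 MiB = 2600.5 Mb.
Stream payload after overhead: 2600.5 / 1.04 = 2500.5 Mb.
Total bitrate budget: 2500.5 Mb / 240 s = 10.419 Mbps.
Audio total: 280 + 128 = 408 kbps = 0.408 Mbps.
Video: 10.419 − 0.408 = 10.011 Mbps.

10.0 Mbps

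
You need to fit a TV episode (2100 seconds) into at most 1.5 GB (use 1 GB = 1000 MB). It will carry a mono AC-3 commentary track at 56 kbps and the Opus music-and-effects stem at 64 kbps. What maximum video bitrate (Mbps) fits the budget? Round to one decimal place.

5.6 Mbps

Budget: 1.5 GB = 12000.0 Mb.
Total bitrate budget: 12000.0 Mb / 2100 s = 5.714 Mbps.
Audio total: 56 + 64 = 120 kbps = 0.120 Mbps.
Video: 5.714 − 0.120 = 5.594 Mbps.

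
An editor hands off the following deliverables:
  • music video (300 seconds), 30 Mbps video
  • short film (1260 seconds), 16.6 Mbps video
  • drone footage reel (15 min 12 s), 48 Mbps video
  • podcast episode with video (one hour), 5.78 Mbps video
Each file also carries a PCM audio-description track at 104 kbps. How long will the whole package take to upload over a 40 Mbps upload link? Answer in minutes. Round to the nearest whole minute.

Audio: 104 kbps = 0.104 Mbps.
music video: 30.104 Mbps × 300 s = 9031.2 Mb
short film: 16.704 Mbps × 1260 s = 21047.0 Mb
drone footage reel: 48.104 Mbps × 912 s = 43870.8 Mb
podcast episode with video: 5.884 Mbps × 3600 s = 21182.4 Mb
Total: 95131.5 Mb = 11891.4 MB.
At 40 Mbps: 95131.5 / 40 = 2378 s ≈ 39.6 minutes.

40 minutes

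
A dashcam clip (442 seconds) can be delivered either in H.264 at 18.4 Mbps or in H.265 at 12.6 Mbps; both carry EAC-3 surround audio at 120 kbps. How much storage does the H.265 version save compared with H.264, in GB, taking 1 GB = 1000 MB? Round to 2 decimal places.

Audio: 120 kbps = 0.120 Mbps.
H.264: 18.520 Mbps × 442 s = 8185.8 Mb = 1.023 GB.
H.265: 12.720 Mbps × 442 s = 5622.2 Mb = 0.703 GB.
Saving: 1.023 − 0.703 = 0.320 GB.

0.32 GB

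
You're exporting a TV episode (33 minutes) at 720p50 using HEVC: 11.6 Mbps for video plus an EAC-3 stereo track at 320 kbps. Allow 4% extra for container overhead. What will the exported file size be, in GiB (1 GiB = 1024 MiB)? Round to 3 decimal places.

2.857 GiB

33 min = 1980 s
Audio: 320 kbps = 0.320 Mbps.
Total bitrate: 11.6 + 0.320 = 11.920 Mbps.
Stream data: 11.920 Mbps × 1980 s = 23601.6 Mb.
With 4% container overhead: ×1.04.
24,546 Mb = 3,068,208,000 bytes ÷ 1,073,741,824 = 2.857 GiB.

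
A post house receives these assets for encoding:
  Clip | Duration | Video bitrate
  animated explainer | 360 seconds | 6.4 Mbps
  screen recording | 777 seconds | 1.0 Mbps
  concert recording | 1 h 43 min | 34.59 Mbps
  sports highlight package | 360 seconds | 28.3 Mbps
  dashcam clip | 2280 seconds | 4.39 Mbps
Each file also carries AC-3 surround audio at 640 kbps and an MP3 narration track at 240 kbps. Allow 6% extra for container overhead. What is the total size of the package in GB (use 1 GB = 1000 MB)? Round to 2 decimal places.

32.57 GB

Audio total: 640 + 240 = 880 kbps = 0.880 Mbps.
animated explainer: 7.280 Mbps × 360 s × 1.06 = 2778.0 Mb
screen recording: 1.880 Mbps × 777 s × 1.06 = 1548.4 Mb
concert recording: 35.470 Mbps × 6180 s × 1.06 = 232356.9 Mb
sports highlight package: 29.180 Mbps × 360 s × 1.06 = 11135.1 Mb
dashcam clip: 5.270 Mbps × 2280 s × 1.06 = 12736.5 Mb
Total: 260555.0 Mb = 32569.4 MB.
= 32.57 GB.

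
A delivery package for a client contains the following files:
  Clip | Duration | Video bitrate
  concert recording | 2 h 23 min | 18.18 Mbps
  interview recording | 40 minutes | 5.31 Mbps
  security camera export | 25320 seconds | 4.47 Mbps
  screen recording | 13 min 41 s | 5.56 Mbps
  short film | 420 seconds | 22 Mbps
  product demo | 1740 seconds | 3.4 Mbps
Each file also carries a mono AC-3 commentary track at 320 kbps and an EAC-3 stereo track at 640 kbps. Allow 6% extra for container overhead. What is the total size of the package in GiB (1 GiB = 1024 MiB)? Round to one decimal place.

Audio total: 320 + 640 = 960 kbps = 0.960 Mbps.
concert recording: 19.140 Mbps × 8580 s × 1.06 = 174074.5 Mb
interview recording: 6.270 Mbps × 2400 s × 1.06 = 15950.9 Mb
security camera export: 5.430 Mbps × 25320 s × 1.06 = 145736.9 Mb
screen recording: 6.520 Mbps × 821 s × 1.06 = 5674.1 Mb
short film: 22.960 Mbps × 420 s × 1.06 = 10221.8 Mb
product demo: 4.360 Mbps × 1740 s × 1.06 = 8041.6 Mb
Total: 359699.7 Mb = 44962.5 MB.
= 41.87 GiB.

41.9 GiB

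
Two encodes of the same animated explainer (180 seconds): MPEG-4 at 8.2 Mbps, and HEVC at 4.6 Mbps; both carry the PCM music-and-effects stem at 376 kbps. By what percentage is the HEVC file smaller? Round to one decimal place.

42.0%

Audio: 376 kbps = 0.376 Mbps.
MPEG-4: 8.576 Mbps × 180 s = 1543.7 Mb = 192.960 MB.
HEVC: 4.976 Mbps × 180 s = 895.7 Mb = 111.960 MB.
Reduction: (1 − 111.960/192.960) × 100 = 41.98%.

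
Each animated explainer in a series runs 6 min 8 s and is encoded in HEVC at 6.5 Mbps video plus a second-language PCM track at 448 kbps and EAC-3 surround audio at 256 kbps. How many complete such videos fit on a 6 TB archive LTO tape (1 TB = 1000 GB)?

6 min 8 s = 368 s
Audio total: 448 + 256 = 704 kbps = 0.704 Mbps.
Total bitrate: 7.204 Mbps.
Per item: 7.204 Mbps × 368 s = 2,651 Mb = 331.4 MB.
Capacity: 6 TB = 48,000,000 Mb; 18105.88 items → 18105 complete.

18105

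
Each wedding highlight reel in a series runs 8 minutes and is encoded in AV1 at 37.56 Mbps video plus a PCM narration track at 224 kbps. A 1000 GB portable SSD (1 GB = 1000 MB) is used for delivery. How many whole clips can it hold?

441

8 min = 480 s
Audio: 224 kbps = 0.224 Mbps.
Total bitrate: 37.784 Mbps.
Per item: 37.784 Mbps × 480 s = 18,136 Mb = 2,267 MB.
Capacity: 1000 GB = 8,000,000 Mb; 441.10 items → 441 complete.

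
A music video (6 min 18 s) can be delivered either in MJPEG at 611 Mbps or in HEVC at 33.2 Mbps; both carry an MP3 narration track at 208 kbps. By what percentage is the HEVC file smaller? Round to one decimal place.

94.5%

6 min 18 s = 378 s
Audio: 208 kbps = 0.208 Mbps.
MJPEG: 611.208 Mbps × 378 s = 231036.6 Mb = 26.896 GiB.
HEVC: 33.408 Mbps × 378 s = 12628.2 Mb = 1.470 GiB.
Reduction: (1 − 1.470/26.896) × 100 = 94.53%.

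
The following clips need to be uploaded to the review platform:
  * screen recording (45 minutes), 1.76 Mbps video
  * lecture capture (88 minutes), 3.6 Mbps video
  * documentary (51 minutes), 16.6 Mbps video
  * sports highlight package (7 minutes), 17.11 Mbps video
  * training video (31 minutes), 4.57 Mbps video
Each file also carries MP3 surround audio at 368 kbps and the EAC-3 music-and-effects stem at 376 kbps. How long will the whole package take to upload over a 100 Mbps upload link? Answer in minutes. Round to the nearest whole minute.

Audio total: 368 + 376 = 744 kbps = 0.744 Mbps.
screen recording: 2.504 Mbps × 2700 s = 6760.8 Mb
lecture capture: 4.344 Mbps × 5280 s = 22936.3 Mb
documentary: 17.344 Mbps × 3060 s = 53072.6 Mb
sports highlight package: 17.854 Mbps × 420 s = 7498.7 Mb
training video: 5.314 Mbps × 1860 s = 9884.0 Mb
Total: 100152.5 Mb = 12519.1 MB.
At 100 Mbps: 100152.5 / 100 = 1002 s ≈ 16.7 minutes.

17 minutes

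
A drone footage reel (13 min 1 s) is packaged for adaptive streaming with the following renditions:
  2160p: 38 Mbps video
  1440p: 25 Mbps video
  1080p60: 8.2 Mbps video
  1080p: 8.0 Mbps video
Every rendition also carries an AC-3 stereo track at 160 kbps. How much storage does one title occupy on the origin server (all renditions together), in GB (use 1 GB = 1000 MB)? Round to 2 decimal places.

7.79 GB

13 min 1 s = 781 s
Audio: 160 kbps = 0.160 Mbps.
Sum of rendition bitrates: (38+0.160) + (25+0.160) + (8.2+0.160) + (8.0+0.160) = 79.840 Mbps.
× 781 s = 62,355 Mb = 7,794 MB = 7.794 GB.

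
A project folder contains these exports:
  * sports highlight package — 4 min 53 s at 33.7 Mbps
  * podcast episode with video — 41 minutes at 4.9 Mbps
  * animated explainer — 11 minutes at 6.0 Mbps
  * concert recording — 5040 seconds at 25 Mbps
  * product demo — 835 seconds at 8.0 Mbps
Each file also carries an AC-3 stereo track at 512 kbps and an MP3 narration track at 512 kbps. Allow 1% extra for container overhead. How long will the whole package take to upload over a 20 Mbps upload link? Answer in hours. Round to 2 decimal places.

2.36 hours

Audio total: 512 + 512 = 1024 kbps = 1.024 Mbps.
sports highlight package: 34.724 Mbps × 293 s × 1.01 = 10275.9 Mb
podcast episode with video: 5.924 Mbps × 2460 s × 1.01 = 14718.8 Mb
animated explainer: 7.024 Mbps × 660 s × 1.01 = 4682.2 Mb
concert recording: 26.024 Mbps × 5040 s × 1.01 = 132472.6 Mb
product demo: 9.024 Mbps × 835 s × 1.01 = 7610.4 Mb
Total: 169759.8 Mb = 21220.0 MB.
At 20 Mbps: 169759.8 / 20 = 8488 s ≈ 2.36 hours.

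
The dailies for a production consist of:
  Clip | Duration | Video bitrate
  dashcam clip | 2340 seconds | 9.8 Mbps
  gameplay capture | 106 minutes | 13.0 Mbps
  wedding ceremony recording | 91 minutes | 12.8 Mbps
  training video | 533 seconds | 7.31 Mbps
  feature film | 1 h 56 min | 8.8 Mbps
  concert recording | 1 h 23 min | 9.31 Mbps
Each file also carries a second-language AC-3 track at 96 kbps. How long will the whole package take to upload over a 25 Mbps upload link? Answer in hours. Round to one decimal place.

Audio: 96 kbps = 0.096 Mbps.
dashcam clip: 9.896 Mbps × 2340 s = 23156.6 Mb
gameplay capture: 13.096 Mbps × 6360 s = 83290.6 Mb
wedding ceremony recording: 12.896 Mbps × 5460 s = 70412.2 Mb
training video: 7.406 Mbps × 533 s = 3947.4 Mb
feature film: 8.896 Mbps × 6960 s = 61916.2 Mb
concert recording: 9.406 Mbps × 4980 s = 46841.9 Mb
Total: 289564.8 Mb = 36195.6 MB.
At 25 Mbps: 289564.8 / 25 = 11583 s ≈ 3.22 hours.

3.2 hours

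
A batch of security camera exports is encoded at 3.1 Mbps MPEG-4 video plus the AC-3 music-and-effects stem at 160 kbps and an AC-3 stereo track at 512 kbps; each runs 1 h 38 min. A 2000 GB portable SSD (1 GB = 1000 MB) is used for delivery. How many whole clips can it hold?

1 h 38 min = 98 min = 5880 s
Audio total: 160 + 512 = 672 kbps = 0.672 Mbps.
Total bitrate: 3.772 Mbps.
Per item: 3.772 Mbps × 5880 s = 22,179 Mb = 2,772 MB.
Capacity: 2000 GB = 16,000,000 Mb; 721.39 items → 721 complete.

721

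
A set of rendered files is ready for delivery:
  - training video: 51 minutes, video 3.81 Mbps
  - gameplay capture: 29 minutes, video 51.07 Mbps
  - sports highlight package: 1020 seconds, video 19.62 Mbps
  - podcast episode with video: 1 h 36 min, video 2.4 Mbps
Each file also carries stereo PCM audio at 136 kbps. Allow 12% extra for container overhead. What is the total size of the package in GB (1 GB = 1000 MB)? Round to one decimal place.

19.0 GB

Audio: 136 kbps = 0.136 Mbps.
training video: 3.946 Mbps × 3060 s × 1.12 = 13523.7 Mb
gameplay capture: 51.206 Mbps × 1740 s × 1.12 = 99790.3 Mb
sports highlight package: 19.756 Mbps × 1020 s × 1.12 = 22569.3 Mb
podcast episode with video: 2.536 Mbps × 5760 s × 1.12 = 16360.2 Mb
Total: 152243.5 Mb = 19030.4 MB.
= 19.03 GB.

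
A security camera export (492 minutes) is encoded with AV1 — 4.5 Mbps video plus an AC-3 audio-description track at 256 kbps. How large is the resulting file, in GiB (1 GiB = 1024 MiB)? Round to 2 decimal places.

16.34 GiB

492 min = 29520 s
Audio: 256 kbps = 0.256 Mbps.
Total bitrate: 4.5 + 0.256 = 4.756 Mbps.
Stream data: 4.756 Mbps × 29520 s = 140397.1 Mb.
140,397 Mb = 17,549,640,000 bytes ÷ 1,073,741,824 = 16.34 GiB.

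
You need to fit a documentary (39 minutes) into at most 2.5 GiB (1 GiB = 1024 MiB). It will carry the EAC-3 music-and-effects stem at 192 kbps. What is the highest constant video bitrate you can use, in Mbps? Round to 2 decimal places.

Budget: 2.5 GiB = 21474.8 Mb.
39 min = 2340 s
Total bitrate budget: 21474.8 Mb / 2340 s = 9.177 Mbps.
Audio: 192 kbps = 0.192 Mbps.
Video: 9.177 − 0.192 = 8.985 Mbps.

8.99 Mbps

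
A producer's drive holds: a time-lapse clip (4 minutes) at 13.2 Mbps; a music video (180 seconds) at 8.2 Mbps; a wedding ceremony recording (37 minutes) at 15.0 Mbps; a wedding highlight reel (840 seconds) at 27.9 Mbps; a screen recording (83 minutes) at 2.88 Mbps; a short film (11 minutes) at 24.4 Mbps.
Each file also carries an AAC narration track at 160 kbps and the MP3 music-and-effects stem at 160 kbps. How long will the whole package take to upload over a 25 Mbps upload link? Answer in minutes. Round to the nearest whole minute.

Audio total: 160 + 160 = 320 kbps = 0.320 Mbps.
time-lapse clip: 13.520 Mbps × 240 s = 3244.8 Mb
music video: 8.520 Mbps × 180 s = 1533.6 Mb
wedding ceremony recording: 15.320 Mbps × 2220 s = 34010.4 Mb
wedding highlight reel: 28.220 Mbps × 840 s = 23704.8 Mb
screen recording: 3.200 Mbps × 4980 s = 15936.0 Mb
short film: 24.720 Mbps × 660 s = 16315.2 Mb
Total: 94744.8 Mb = 11843.1 MB.
At 25 Mbps: 94744.8 / 25 = 3790 s ≈ 63.2 minutes.

63 minutes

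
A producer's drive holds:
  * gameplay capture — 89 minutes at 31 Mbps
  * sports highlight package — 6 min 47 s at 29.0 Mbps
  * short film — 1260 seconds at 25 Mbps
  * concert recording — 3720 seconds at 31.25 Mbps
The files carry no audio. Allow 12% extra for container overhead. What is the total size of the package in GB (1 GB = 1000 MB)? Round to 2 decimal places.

gameplay capture: 31.000 Mbps × 5340 s × 1.12 = 185404.8 Mb
sports highlight package: 29.000 Mbps × 407 s × 1.12 = 13219.4 Mb
short film: 25.000 Mbps × 1260 s × 1.12 = 35280.0 Mb
concert recording: 31.250 Mbps × 3720 s × 1.12 = 130200.0 Mb
Total: 364104.2 Mb = 45513.0 MB.
= 45.51 GB.

45.51 GB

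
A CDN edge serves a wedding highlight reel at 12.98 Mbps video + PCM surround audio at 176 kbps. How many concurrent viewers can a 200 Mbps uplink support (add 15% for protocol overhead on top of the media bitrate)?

13

Audio: 176 kbps = 0.176 Mbps.
Per-viewer media rate: 13.156 Mbps.
On the wire with 15% overhead: 15.129 Mbps.
200 Mbps = 200.0 Mbps; 200.0 / 15.129 = 13.22 → 13 viewers.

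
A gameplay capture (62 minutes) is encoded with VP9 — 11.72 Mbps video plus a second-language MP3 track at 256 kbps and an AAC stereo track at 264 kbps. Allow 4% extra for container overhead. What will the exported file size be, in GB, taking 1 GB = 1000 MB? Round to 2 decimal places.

62 min = 3720 s
Audio total: 256 + 264 = 520 kbps = 0.520 Mbps.
Total bitrate: 11.72 + 0.520 = 12.240 Mbps.
Stream data: 12.240 Mbps × 3720 s = 45532.8 Mb.
With 4% container overhead: ×1.04.
47,354 Mb ÷ 8 = 5,919 MB → 5.919 GB.

5.92 GB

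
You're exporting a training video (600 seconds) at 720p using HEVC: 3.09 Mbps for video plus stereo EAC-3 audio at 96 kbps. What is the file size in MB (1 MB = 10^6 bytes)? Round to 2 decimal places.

238.95 MB

Audio: 96 kbps = 0.096 Mbps.
Total bitrate: 3.09 + 0.096 = 3.186 Mbps.
Stream data: 3.186 Mbps × 600 s = 1911.6 Mb.
1,912 Mb ÷ 8 = 238.9 MB → 238.9 MB.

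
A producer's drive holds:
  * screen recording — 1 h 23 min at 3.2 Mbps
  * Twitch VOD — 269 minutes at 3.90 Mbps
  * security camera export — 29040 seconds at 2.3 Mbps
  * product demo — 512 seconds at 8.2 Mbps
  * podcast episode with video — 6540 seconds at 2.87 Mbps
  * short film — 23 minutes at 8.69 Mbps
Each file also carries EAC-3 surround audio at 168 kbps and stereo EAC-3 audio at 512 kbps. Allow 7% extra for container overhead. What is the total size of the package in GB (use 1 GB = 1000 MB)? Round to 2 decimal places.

29.49 GB

Audio total: 168 + 512 = 680 kbps = 0.680 Mbps.
screen recording: 3.880 Mbps × 4980 s × 1.07 = 20675.0 Mb
Twitch VOD: 4.580 Mbps × 16140 s × 1.07 = 79095.7 Mb
security camera export: 2.980 Mbps × 29040 s × 1.07 = 92596.9 Mb
product demo: 8.880 Mbps × 512 s × 1.07 = 4864.8 Mb
podcast episode with video: 3.550 Mbps × 6540 s × 1.07 = 24842.2 Mb
short film: 9.370 Mbps × 1380 s × 1.07 = 13835.7 Mb
Total: 235910.3 Mb = 29488.8 MB.
= 29.49 GB.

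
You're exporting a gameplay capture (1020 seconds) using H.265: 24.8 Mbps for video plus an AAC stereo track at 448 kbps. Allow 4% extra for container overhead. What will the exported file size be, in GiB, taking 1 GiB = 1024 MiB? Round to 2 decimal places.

3.12 GiB

Audio: 448 kbps = 0.448 Mbps.
Total bitrate: 24.8 + 0.448 = 25.248 Mbps.
Stream data: 25.248 Mbps × 1020 s = 25753.0 Mb.
With 4% container overhead: ×1.04.
26,783 Mb = 3,347,884,800 bytes ÷ 1,073,741,824 = 3.118 GiB.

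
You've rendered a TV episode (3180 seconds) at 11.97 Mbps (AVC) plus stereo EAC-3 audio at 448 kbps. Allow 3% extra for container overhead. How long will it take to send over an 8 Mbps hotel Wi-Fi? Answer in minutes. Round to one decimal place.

84.7 minutes

Audio: 448 kbps = 0.448 Mbps.
Total bitrate: 12.418 Mbps.
File: 12.418 Mbps × 3180 s = 39489.2 Mb.
With 3% container overhead: ×1.03. → 40673.9 Mb.
At 8 Mbps: 40673.9 / 8 = 5084.2 s ≈ 84.7 minutes.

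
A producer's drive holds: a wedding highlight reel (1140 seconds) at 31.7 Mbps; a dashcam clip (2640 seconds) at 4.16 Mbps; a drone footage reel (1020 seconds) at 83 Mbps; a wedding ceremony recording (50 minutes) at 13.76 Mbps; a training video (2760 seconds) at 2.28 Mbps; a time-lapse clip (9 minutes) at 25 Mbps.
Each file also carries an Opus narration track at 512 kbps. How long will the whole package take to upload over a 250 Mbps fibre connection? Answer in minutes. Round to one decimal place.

Audio: 512 kbps = 0.512 Mbps.
wedding highlight reel: 32.212 Mbps × 1140 s = 36721.7 Mb
dashcam clip: 4.672 Mbps × 2640 s = 12334.1 Mb
drone footage reel: 83.512 Mbps × 1020 s = 85182.2 Mb
wedding ceremony recording: 14.272 Mbps × 3000 s = 42816.0 Mb
training video: 2.792 Mbps × 2760 s = 7705.9 Mb
time-lapse clip: 25.512 Mbps × 540 s = 13776.5 Mb
Total: 198536.4 Mb = 24817.0 MB.
At 250 Mbps: 198536.4 / 250 = 794 s ≈ 13.2 minutes.

13.2 minutes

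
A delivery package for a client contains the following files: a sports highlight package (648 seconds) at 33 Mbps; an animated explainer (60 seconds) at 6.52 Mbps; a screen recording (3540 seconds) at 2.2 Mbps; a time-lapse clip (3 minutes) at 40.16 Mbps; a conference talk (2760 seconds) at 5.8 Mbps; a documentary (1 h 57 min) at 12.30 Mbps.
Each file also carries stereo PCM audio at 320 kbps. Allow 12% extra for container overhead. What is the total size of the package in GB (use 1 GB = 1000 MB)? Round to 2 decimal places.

Audio: 320 kbps = 0.320 Mbps.
sports highlight package: 33.320 Mbps × 648 s × 1.12 = 24182.3 Mb
animated explainer: 6.840 Mbps × 60 s × 1.12 = 459.6 Mb
screen recording: 2.520 Mbps × 3540 s × 1.12 = 9991.3 Mb
time-lapse clip: 40.480 Mbps × 180 s × 1.12 = 8160.8 Mb
conference talk: 6.120 Mbps × 2760 s × 1.12 = 18918.1 Mb
documentary: 12.620 Mbps × 7020 s × 1.12 = 99223.5 Mb
Total: 160935.7 Mb = 20117.0 MB.
= 20.12 GB.

20.12 GB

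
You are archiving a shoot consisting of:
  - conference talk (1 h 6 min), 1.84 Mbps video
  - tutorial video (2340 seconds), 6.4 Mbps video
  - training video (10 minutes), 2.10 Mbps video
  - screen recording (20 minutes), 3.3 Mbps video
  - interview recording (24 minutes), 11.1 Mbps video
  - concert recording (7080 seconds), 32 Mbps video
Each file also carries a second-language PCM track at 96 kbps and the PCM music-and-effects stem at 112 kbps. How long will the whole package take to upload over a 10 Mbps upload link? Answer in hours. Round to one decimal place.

Audio total: 96 + 112 = 208 kbps = 0.208 Mbps.
conference talk: 2.048 Mbps × 3960 s = 8110.1 Mb
tutorial video: 6.608 Mbps × 2340 s = 15462.7 Mb
training video: 2.308 Mbps × 600 s = 1384.8 Mb
screen recording: 3.508 Mbps × 1200 s = 4209.6 Mb
interview recording: 11.308 Mbps × 1440 s = 16283.5 Mb
concert recording: 32.208 Mbps × 7080 s = 228032.6 Mb
Total: 273483.4 Mb = 34185.4 MB.
At 10 Mbps: 273483.4 / 10 = 27348 s ≈ 7.6 hours.

7.6 hours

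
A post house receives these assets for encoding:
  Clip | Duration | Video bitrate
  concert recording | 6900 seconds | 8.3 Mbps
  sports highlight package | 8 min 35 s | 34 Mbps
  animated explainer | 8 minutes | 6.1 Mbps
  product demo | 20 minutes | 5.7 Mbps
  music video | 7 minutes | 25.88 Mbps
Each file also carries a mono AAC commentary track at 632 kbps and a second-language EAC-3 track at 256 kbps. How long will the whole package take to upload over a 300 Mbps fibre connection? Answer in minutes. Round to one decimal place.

Audio total: 632 + 256 = 888 kbps = 0.888 Mbps.
concert recording: 9.188 Mbps × 6900 s = 63397.2 Mb
sports highlight package: 34.888 Mbps × 515 s = 17967.3 Mb
animated explainer: 6.988 Mbps × 480 s = 3354.2 Mb
product demo: 6.588 Mbps × 1200 s = 7905.6 Mb
music video: 26.768 Mbps × 420 s = 11242.6 Mb
Total: 103866.9 Mb = 12983.4 MB.
At 300 Mbps: 103866.9 / 300 = 346 s ≈ 5.77 minutes.

5.8 minutes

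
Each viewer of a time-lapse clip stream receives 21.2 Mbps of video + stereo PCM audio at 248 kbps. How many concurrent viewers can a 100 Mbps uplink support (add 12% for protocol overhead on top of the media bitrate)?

Audio: 248 kbps = 0.248 Mbps.
Per-viewer media rate: 21.448 Mbps.
On the wire with 12% overhead: 24.022 Mbps.
100 Mbps = 100.0 Mbps; 100.0 / 24.022 = 4.16 → 4 viewers.

4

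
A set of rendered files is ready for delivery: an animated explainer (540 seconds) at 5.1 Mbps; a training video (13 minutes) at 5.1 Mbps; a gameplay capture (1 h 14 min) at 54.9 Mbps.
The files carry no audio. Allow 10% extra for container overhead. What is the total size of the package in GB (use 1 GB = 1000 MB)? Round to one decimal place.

34.4 GB

animated explainer: 5.100 Mbps × 540 s × 1.10 = 3029.4 Mb
training video: 5.100 Mbps × 780 s × 1.10 = 4375.8 Mb
gameplay capture: 54.900 Mbps × 4440 s × 1.10 = 268131.6 Mb
Total: 275536.8 Mb = 34442.1 MB.
= 34.44 GB.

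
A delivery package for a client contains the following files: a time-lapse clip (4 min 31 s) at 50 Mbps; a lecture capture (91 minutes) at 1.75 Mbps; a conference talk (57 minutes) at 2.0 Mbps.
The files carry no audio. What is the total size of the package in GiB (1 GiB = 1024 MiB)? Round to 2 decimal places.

3.49 GiB

time-lapse clip: 50.000 Mbps × 271 s = 13550.0 Mb
lecture capture: 1.750 Mbps × 5460 s = 9555.0 Mb
conference talk: 2.000 Mbps × 3420 s = 6840.0 Mb
Total: 29945.0 Mb = 3743.1 MB.
= 3.486 GiB.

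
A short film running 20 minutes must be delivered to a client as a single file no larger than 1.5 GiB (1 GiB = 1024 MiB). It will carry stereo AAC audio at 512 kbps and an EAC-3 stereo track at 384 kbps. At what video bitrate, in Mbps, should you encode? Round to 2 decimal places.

Budget: 1.5 GiB = 12884.9 Mb.
20 min = 1200 s
Total bitrate budget: 12884.9 Mb / 1200 s = 10.737 Mbps.
Audio total: 512 + 384 = 896 kbps = 0.896 Mbps.
Video: 10.737 − 0.896 = 9.841 Mbps.

9.84 Mbps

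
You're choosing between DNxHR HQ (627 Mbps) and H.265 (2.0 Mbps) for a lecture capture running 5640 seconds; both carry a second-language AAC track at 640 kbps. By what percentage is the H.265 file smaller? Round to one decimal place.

Audio: 640 kbps = 0.640 Mbps.
DNxHR HQ: 627.640 Mbps × 5640 s = 3539889.6 Mb = 412.097 GiB.
H.265: 2.640 Mbps × 5640 s = 14889.6 Mb = 1.733 GiB.
Reduction: (1 − 1.733/412.097) × 100 = 99.58%.

99.6%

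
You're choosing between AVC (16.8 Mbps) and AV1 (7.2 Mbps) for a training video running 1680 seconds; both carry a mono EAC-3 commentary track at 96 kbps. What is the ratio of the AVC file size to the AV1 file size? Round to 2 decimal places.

Audio: 96 kbps = 0.096 Mbps.
AVC: 16.896 Mbps × 1680 s = 28385.3 Mb = 3.548 GB.
AV1: 7.296 Mbps × 1680 s = 12257.3 Mb = 1.532 GB.
Ratio: 3.548 / 1.532 = 2.316.

2.32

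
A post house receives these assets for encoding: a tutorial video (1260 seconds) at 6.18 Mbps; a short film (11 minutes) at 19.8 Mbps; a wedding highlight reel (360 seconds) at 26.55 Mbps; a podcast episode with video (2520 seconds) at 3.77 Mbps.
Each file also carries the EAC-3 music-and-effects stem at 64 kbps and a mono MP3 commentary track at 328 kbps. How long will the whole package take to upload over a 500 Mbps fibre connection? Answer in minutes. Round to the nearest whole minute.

1 minutes

Audio total: 64 + 328 = 392 kbps = 0.392 Mbps.
tutorial video: 6.572 Mbps × 1260 s = 8280.7 Mb
short film: 20.192 Mbps × 660 s = 13326.7 Mb
wedding highlight reel: 26.942 Mbps × 360 s = 9699.1 Mb
podcast episode with video: 4.162 Mbps × 2520 s = 10488.2 Mb
Total: 41794.8 Mb = 5224.4 MB.
At 500 Mbps: 41794.8 / 500 = 84 s ≈ 1.39 minutes.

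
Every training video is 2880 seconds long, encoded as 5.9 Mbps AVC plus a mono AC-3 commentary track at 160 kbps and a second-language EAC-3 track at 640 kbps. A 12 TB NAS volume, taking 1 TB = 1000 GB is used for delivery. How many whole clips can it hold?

4975

Audio total: 160 + 640 = 800 kbps = 0.800 Mbps.
Total bitrate: 6.700 Mbps.
Per item: 6.700 Mbps × 2880 s = 19,296 Mb = 2,412 MB.
Capacity: 12 TB = 96,000,000 Mb; 4975.12 items → 4975 complete.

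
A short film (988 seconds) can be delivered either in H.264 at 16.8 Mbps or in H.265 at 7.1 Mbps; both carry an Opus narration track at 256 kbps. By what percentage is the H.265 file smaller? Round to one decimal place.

56.9%

Audio: 256 kbps = 0.256 Mbps.
H.264: 17.056 Mbps × 988 s = 16851.3 Mb = 2.106 GB.
H.265: 7.356 Mbps × 988 s = 7267.7 Mb = 0.908 GB.
Reduction: (1 − 0.908/2.106) × 100 = 56.87%.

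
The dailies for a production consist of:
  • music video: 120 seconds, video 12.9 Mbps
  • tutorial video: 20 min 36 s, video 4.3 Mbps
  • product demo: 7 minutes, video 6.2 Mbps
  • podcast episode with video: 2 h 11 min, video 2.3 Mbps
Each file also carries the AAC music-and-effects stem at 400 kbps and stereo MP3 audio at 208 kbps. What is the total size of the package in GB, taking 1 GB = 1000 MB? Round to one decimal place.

4.2 GB

Audio total: 400 + 208 = 608 kbps = 0.608 Mbps.
music video: 13.508 Mbps × 120 s = 1621.0 Mb
tutorial video: 4.908 Mbps × 1236 s = 6066.3 Mb
product demo: 6.808 Mbps × 420 s = 2859.4 Mb
podcast episode with video: 2.908 Mbps × 7860 s = 22856.9 Mb
Total: 33403.5 Mb = 4175.4 MB.
= 4.175 GB.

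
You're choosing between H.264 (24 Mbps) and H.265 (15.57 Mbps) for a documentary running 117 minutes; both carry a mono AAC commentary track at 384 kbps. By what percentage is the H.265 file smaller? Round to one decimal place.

117 min = 7020 s
Audio: 384 kbps = 0.384 Mbps.
H.264: 24.384 Mbps × 7020 s = 171175.7 Mb = 21.397 GB.
H.265: 15.954 Mbps × 7020 s = 111997.1 Mb = 14.000 GB.
Reduction: (1 − 14.000/21.397) × 100 = 34.57%.

34.6%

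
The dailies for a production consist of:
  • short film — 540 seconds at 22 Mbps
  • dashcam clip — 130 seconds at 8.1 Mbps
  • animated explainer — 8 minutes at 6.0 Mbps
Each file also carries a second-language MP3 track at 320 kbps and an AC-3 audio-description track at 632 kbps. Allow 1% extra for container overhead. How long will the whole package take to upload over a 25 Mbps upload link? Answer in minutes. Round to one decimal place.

11.4 minutes

Audio total: 320 + 632 = 952 kbps = 0.952 Mbps.
short film: 22.952 Mbps × 540 s × 1.01 = 12518.0 Mb
dashcam clip: 9.052 Mbps × 130 s × 1.01 = 1188.5 Mb
animated explainer: 6.952 Mbps × 480 s × 1.01 = 3370.3 Mb
Total: 17076.9 Mb = 2134.6 MB.
At 25 Mbps: 17076.9 / 25 = 683 s ≈ 11.4 minutes.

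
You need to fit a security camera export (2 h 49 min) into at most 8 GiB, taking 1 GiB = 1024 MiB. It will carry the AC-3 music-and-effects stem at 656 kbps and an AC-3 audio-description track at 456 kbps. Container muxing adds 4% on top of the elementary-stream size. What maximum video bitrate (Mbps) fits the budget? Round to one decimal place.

5.4 Mbps

Budget: 8 GiB = 68719.5 Mb.
Stream payload after overhead: 68719.5 / 1.04 = 66076.4 Mb.
2 h 49 min = 169 min = 10140 s
Total bitrate budget: 66076.4 Mb / 10140 s = 6.516 Mbps.
Audio total: 656 + 456 = 1112 kbps = 1.112 Mbps.
Video: 6.516 − 1.112 = 5.404 Mbps.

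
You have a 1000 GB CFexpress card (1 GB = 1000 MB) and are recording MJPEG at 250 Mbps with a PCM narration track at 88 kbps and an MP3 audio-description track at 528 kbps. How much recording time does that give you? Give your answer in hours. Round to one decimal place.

Audio total: 88 + 528 = 616 kbps = 0.616 Mbps.
Total bitrate: 250 + 0.616 = 250.616 Mbps.
Capacity: 1000 GB = 8,000,000 Mb.
Recording time: 8,000,000 / 250.616 = 31,921 s ≈ 8.87 hours.

8.9 hours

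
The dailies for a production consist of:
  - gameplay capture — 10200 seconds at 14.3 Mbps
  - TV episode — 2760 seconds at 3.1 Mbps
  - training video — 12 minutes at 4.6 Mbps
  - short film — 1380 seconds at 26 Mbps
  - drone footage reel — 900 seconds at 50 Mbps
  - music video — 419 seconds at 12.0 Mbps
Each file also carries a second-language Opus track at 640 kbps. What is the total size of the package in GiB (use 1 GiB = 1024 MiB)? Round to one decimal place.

Audio: 640 kbps = 0.640 Mbps.
gameplay capture: 14.940 Mbps × 10200 s = 152388.0 Mb
TV episode: 3.740 Mbps × 2760 s = 10322.4 Mb
training video: 5.240 Mbps × 720 s = 3772.8 Mb
short film: 26.640 Mbps × 1380 s = 36763.2 Mb
drone footage reel: 50.640 Mbps × 900 s = 45576.0 Mb
music video: 12.640 Mbps × 419 s = 5296.2 Mb
Total: 254118.6 Mb = 31764.8 MB.
= 29.58 GiB.

29.6 GiB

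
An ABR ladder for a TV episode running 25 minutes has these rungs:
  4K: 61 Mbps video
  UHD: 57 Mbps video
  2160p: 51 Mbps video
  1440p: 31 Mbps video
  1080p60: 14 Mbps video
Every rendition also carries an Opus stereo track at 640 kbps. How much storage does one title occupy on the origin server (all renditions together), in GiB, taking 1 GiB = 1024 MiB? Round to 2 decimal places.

25 min = 1500 s
Audio: 640 kbps = 0.640 Mbps.
Sum of rendition bitrates: (61+0.640) + (57+0.640) + (51+0.640) + (31+0.640) + (14+0.640) = 217.200 Mbps.
× 1500 s = 325,800 Mb = 40,725 MB = 37.93 GiB.

37.93 GiB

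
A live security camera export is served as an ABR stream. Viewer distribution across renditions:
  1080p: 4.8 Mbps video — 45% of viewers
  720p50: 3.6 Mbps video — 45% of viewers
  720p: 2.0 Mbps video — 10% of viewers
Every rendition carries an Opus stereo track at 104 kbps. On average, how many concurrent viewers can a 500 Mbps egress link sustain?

Audio: 104 kbps = 0.104 Mbps.
Average per-viewer bitrate: 0.45×4.904 + 0.45×3.704 + 0.10×2.104 = 4.084 Mbps.
500 Mbps = 500.0 Mbps; 500.0 / 4.084 = 122.43 → 122.

122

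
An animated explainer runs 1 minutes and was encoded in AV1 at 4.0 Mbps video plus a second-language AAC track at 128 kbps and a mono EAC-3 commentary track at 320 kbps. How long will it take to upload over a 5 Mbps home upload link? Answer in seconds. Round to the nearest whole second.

53 seconds

Audio total: 128 + 320 = 448 kbps = 0.448 Mbps.
Total bitrate: 4.448 Mbps.
File: 4.448 Mbps × 60 s = 266.9 Mb.
At 5 Mbps: 266.9 / 5 = 53.4 s ≈ 53.4 seconds.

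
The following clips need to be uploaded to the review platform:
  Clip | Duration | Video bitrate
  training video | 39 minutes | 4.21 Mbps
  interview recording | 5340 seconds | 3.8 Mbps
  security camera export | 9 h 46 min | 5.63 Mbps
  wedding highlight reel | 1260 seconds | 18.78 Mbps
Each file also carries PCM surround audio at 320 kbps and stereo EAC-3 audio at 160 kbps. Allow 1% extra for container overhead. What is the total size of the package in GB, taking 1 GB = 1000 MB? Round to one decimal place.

34.5 GB

Audio total: 320 + 160 = 480 kbps = 0.480 Mbps.
training video: 4.690 Mbps × 2340 s × 1.01 = 11084.3 Mb
interview recording: 4.280 Mbps × 5340 s × 1.01 = 23083.8 Mb
security camera export: 6.110 Mbps × 35160 s × 1.01 = 216975.9 Mb
wedding highlight reel: 19.260 Mbps × 1260 s × 1.01 = 24510.3 Mb
Total: 275654.2 Mb = 34456.8 MB.
= 34.46 GB.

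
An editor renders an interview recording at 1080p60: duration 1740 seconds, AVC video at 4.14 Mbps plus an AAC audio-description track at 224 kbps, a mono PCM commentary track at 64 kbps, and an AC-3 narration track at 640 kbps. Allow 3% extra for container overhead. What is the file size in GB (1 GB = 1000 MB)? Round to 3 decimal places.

Audio total: 224 + 64 + 640 = 928 kbps = 0.928 Mbps.
Total bitrate: 4.14 + 0.928 = 5.068 Mbps.
Stream data: 5.068 Mbps × 1740 s = 8818.3 Mb.
With 3% container overhead: ×1.03.
9,083 Mb ÷ 8 = 1,135 MB → 1.135 GB.

1.135 GB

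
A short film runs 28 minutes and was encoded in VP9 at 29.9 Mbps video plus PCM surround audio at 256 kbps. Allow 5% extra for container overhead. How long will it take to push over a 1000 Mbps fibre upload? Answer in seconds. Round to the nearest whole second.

53 seconds

28 min = 1680 s
Audio: 256 kbps = 0.256 Mbps.
Total bitrate: 30.156 Mbps.
File: 30.156 Mbps × 1680 s = 50662.1 Mb.
With 5% container overhead: ×1.05. → 53195.2 Mb.
At 1000 Mbps: 53195.2 / 1000 = 53.2 s ≈ 53.2 seconds.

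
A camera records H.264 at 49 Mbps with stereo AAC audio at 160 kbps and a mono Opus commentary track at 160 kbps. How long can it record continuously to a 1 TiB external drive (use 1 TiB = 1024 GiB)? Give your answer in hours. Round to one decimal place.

Audio total: 160 + 160 = 320 kbps = 0.320 Mbps.
Total bitrate: 49 + 0.320 = 49.320 Mbps.
Capacity: 1 TiB = 8,796,093 Mb.
Recording time: 8,796,093 / 49.320 = 178,347 s ≈ 49.5 hours.

49.5 hours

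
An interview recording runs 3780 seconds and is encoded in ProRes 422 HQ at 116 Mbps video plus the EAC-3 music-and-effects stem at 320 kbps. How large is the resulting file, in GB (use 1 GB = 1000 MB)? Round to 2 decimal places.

Audio: 320 kbps = 0.320 Mbps.
Total bitrate: 116 + 0.320 = 116.320 Mbps.
Stream data: 116.320 Mbps × 3780 s = 439689.6 Mb.
439,690 Mb ÷ 8 = 54,961 MB → 54.96 GB.

54.96 GB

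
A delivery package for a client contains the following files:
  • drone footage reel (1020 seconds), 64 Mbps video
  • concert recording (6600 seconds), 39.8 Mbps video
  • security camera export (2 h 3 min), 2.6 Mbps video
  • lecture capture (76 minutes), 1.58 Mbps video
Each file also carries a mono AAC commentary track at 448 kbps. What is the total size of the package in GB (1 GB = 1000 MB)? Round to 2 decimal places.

45.39 GB

Audio: 448 kbps = 0.448 Mbps.
drone footage reel: 64.448 Mbps × 1020 s = 65737.0 Mb
concert recording: 40.248 Mbps × 6600 s = 265636.8 Mb
security camera export: 3.048 Mbps × 7380 s = 22494.2 Mb
lecture capture: 2.028 Mbps × 4560 s = 9247.7 Mb
Total: 363115.7 Mb = 45389.5 MB.
= 45.39 GB.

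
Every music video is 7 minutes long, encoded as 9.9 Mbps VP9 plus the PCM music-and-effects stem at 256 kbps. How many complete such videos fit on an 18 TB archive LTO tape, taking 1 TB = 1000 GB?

33759

7 min = 420 s
Audio: 256 kbps = 0.256 Mbps.
Total bitrate: 10.156 Mbps.
Per item: 10.156 Mbps × 420 s = 4,266 Mb = 533.2 MB.
Capacity: 18 TB = 144,000,000 Mb; 33759.07 items → 33759 complete.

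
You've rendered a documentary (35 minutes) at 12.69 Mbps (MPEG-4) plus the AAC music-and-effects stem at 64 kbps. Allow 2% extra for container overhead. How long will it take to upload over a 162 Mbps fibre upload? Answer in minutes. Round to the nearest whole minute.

3 minutes

35 min = 2100 s
Audio: 64 kbps = 0.064 Mbps.
Total bitrate: 12.754 Mbps.
File: 12.754 Mbps × 2100 s = 26783.4 Mb.
With 2% container overhead: ×1.02. → 27319.1 Mb.
At 162 Mbps: 27319.1 / 162 = 168.6 s ≈ 2.81 minutes.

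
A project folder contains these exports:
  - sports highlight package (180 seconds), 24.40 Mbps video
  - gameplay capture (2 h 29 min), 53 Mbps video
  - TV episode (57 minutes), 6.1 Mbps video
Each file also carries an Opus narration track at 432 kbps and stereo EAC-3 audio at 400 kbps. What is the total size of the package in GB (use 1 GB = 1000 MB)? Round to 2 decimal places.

Audio total: 432 + 400 = 832 kbps = 0.832 Mbps.
sports highlight package: 25.232 Mbps × 180 s = 4541.8 Mb
gameplay capture: 53.832 Mbps × 8940 s = 481258.1 Mb
TV episode: 6.932 Mbps × 3420 s = 23707.4 Mb
Total: 509507.3 Mb = 63688.4 MB.
= 63.69 GB.

63.69 GB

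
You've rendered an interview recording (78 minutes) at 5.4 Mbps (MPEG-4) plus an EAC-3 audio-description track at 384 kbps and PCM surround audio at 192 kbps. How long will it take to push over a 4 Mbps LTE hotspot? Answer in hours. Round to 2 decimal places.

1.94 hours

78 min = 4680 s
Audio total: 384 + 192 = 576 kbps = 0.576 Mbps.
Total bitrate: 5.976 Mbps.
File: 5.976 Mbps × 4680 s = 27967.7 Mb.
At 4 Mbps: 27967.7 / 4 = 6991.9 s ≈ 1.94 hours.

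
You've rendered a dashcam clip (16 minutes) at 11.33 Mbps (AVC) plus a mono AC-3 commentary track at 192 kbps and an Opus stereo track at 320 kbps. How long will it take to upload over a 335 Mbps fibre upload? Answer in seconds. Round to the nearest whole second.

34 seconds

16 min = 960 s
Audio total: 192 + 320 = 512 kbps = 0.512 Mbps.
Total bitrate: 11.842 Mbps.
File: 11.842 Mbps × 960 s = 11368.3 Mb.
At 335 Mbps: 11368.3 / 335 = 33.9 s ≈ 33.9 seconds.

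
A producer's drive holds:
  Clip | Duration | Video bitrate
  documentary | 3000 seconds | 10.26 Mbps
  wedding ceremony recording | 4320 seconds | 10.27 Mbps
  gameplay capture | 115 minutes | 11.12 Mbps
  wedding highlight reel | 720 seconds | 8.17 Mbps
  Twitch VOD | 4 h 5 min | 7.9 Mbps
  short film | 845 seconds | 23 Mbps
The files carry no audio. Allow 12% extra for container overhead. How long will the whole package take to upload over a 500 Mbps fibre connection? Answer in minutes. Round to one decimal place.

documentary: 10.260 Mbps × 3000 s × 1.12 = 34473.6 Mb
wedding ceremony recording: 10.270 Mbps × 4320 s × 1.12 = 49690.4 Mb
gameplay capture: 11.120 Mbps × 6900 s × 1.12 = 85935.4 Mb
wedding highlight reel: 8.170 Mbps × 720 s × 1.12 = 6588.3 Mb
Twitch VOD: 7.900 Mbps × 14700 s × 1.12 = 130065.6 Mb
short film: 23.000 Mbps × 845 s × 1.12 = 21767.2 Mb
Total: 328520.4 Mb = 41065.1 MB.
At 500 Mbps: 328520.4 / 500 = 657 s ≈ 11 minutes.

11.0 minutes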